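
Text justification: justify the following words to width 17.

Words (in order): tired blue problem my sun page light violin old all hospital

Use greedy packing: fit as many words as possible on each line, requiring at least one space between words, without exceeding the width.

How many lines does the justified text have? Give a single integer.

Line 1: ['tired', 'blue'] (min_width=10, slack=7)
Line 2: ['problem', 'my', 'sun'] (min_width=14, slack=3)
Line 3: ['page', 'light', 'violin'] (min_width=17, slack=0)
Line 4: ['old', 'all', 'hospital'] (min_width=16, slack=1)
Total lines: 4

Answer: 4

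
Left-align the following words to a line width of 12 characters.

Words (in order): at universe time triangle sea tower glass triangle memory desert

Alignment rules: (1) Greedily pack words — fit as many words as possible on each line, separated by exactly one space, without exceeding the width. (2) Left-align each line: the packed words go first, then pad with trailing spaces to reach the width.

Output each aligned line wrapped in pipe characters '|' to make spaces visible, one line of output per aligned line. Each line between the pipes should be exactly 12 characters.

Answer: |at universe |
|time        |
|triangle sea|
|tower glass |
|triangle    |
|memory      |
|desert      |

Derivation:
Line 1: ['at', 'universe'] (min_width=11, slack=1)
Line 2: ['time'] (min_width=4, slack=8)
Line 3: ['triangle', 'sea'] (min_width=12, slack=0)
Line 4: ['tower', 'glass'] (min_width=11, slack=1)
Line 5: ['triangle'] (min_width=8, slack=4)
Line 6: ['memory'] (min_width=6, slack=6)
Line 7: ['desert'] (min_width=6, slack=6)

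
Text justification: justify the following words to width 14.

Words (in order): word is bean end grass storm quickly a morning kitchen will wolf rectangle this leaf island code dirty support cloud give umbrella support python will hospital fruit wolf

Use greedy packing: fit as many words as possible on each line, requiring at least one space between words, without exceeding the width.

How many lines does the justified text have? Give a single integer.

Line 1: ['word', 'is', 'bean'] (min_width=12, slack=2)
Line 2: ['end', 'grass'] (min_width=9, slack=5)
Line 3: ['storm', 'quickly'] (min_width=13, slack=1)
Line 4: ['a', 'morning'] (min_width=9, slack=5)
Line 5: ['kitchen', 'will'] (min_width=12, slack=2)
Line 6: ['wolf', 'rectangle'] (min_width=14, slack=0)
Line 7: ['this', 'leaf'] (min_width=9, slack=5)
Line 8: ['island', 'code'] (min_width=11, slack=3)
Line 9: ['dirty', 'support'] (min_width=13, slack=1)
Line 10: ['cloud', 'give'] (min_width=10, slack=4)
Line 11: ['umbrella'] (min_width=8, slack=6)
Line 12: ['support', 'python'] (min_width=14, slack=0)
Line 13: ['will', 'hospital'] (min_width=13, slack=1)
Line 14: ['fruit', 'wolf'] (min_width=10, slack=4)
Total lines: 14

Answer: 14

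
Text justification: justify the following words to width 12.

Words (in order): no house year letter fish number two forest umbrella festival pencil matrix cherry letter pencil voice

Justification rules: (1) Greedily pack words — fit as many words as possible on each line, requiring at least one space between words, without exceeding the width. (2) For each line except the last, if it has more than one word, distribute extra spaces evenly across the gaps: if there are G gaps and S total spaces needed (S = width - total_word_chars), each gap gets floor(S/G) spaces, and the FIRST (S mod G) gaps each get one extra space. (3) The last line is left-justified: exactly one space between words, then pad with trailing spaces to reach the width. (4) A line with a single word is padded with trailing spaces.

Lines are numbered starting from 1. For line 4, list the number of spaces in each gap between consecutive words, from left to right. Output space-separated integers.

Line 1: ['no', 'house'] (min_width=8, slack=4)
Line 2: ['year', 'letter'] (min_width=11, slack=1)
Line 3: ['fish', 'number'] (min_width=11, slack=1)
Line 4: ['two', 'forest'] (min_width=10, slack=2)
Line 5: ['umbrella'] (min_width=8, slack=4)
Line 6: ['festival'] (min_width=8, slack=4)
Line 7: ['pencil'] (min_width=6, slack=6)
Line 8: ['matrix'] (min_width=6, slack=6)
Line 9: ['cherry'] (min_width=6, slack=6)
Line 10: ['letter'] (min_width=6, slack=6)
Line 11: ['pencil', 'voice'] (min_width=12, slack=0)

Answer: 3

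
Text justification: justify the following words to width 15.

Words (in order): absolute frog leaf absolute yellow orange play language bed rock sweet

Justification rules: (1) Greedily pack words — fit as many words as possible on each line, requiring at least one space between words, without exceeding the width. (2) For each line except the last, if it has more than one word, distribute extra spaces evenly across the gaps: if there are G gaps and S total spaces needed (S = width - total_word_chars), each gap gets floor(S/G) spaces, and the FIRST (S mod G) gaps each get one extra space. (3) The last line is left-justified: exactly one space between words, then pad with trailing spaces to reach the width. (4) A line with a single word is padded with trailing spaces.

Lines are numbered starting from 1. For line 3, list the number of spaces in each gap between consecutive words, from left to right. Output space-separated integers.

Line 1: ['absolute', 'frog'] (min_width=13, slack=2)
Line 2: ['leaf', 'absolute'] (min_width=13, slack=2)
Line 3: ['yellow', 'orange'] (min_width=13, slack=2)
Line 4: ['play', 'language'] (min_width=13, slack=2)
Line 5: ['bed', 'rock', 'sweet'] (min_width=14, slack=1)

Answer: 3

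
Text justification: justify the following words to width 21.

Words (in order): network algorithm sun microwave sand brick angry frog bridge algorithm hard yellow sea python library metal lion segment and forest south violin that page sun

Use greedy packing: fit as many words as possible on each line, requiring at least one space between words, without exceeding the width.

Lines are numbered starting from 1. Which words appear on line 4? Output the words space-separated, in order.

Answer: algorithm hard yellow

Derivation:
Line 1: ['network', 'algorithm', 'sun'] (min_width=21, slack=0)
Line 2: ['microwave', 'sand', 'brick'] (min_width=20, slack=1)
Line 3: ['angry', 'frog', 'bridge'] (min_width=17, slack=4)
Line 4: ['algorithm', 'hard', 'yellow'] (min_width=21, slack=0)
Line 5: ['sea', 'python', 'library'] (min_width=18, slack=3)
Line 6: ['metal', 'lion', 'segment'] (min_width=18, slack=3)
Line 7: ['and', 'forest', 'south'] (min_width=16, slack=5)
Line 8: ['violin', 'that', 'page', 'sun'] (min_width=20, slack=1)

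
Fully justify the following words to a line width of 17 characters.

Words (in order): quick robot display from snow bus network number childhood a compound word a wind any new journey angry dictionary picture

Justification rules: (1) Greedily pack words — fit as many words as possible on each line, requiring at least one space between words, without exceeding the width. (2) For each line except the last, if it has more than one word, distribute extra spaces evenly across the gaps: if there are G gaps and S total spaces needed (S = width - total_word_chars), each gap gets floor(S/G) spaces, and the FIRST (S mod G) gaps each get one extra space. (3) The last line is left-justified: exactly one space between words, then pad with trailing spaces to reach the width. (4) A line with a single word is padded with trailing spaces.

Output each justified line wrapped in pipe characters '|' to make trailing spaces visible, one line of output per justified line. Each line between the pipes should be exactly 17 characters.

Answer: |quick       robot|
|display from snow|
|bus       network|
|number  childhood|
|a compound word a|
|wind    any   new|
|journey     angry|
|dictionary       |
|picture          |

Derivation:
Line 1: ['quick', 'robot'] (min_width=11, slack=6)
Line 2: ['display', 'from', 'snow'] (min_width=17, slack=0)
Line 3: ['bus', 'network'] (min_width=11, slack=6)
Line 4: ['number', 'childhood'] (min_width=16, slack=1)
Line 5: ['a', 'compound', 'word', 'a'] (min_width=17, slack=0)
Line 6: ['wind', 'any', 'new'] (min_width=12, slack=5)
Line 7: ['journey', 'angry'] (min_width=13, slack=4)
Line 8: ['dictionary'] (min_width=10, slack=7)
Line 9: ['picture'] (min_width=7, slack=10)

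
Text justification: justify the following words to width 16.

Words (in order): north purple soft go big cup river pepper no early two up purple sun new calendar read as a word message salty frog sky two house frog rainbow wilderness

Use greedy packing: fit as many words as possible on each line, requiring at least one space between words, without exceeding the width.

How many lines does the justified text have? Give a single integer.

Answer: 11

Derivation:
Line 1: ['north', 'purple'] (min_width=12, slack=4)
Line 2: ['soft', 'go', 'big', 'cup'] (min_width=15, slack=1)
Line 3: ['river', 'pepper', 'no'] (min_width=15, slack=1)
Line 4: ['early', 'two', 'up'] (min_width=12, slack=4)
Line 5: ['purple', 'sun', 'new'] (min_width=14, slack=2)
Line 6: ['calendar', 'read', 'as'] (min_width=16, slack=0)
Line 7: ['a', 'word', 'message'] (min_width=14, slack=2)
Line 8: ['salty', 'frog', 'sky'] (min_width=14, slack=2)
Line 9: ['two', 'house', 'frog'] (min_width=14, slack=2)
Line 10: ['rainbow'] (min_width=7, slack=9)
Line 11: ['wilderness'] (min_width=10, slack=6)
Total lines: 11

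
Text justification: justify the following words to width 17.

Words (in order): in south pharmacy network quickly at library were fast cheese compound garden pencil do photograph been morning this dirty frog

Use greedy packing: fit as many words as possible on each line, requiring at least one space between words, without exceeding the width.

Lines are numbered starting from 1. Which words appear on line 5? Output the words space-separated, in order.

Line 1: ['in', 'south', 'pharmacy'] (min_width=17, slack=0)
Line 2: ['network', 'quickly'] (min_width=15, slack=2)
Line 3: ['at', 'library', 'were'] (min_width=15, slack=2)
Line 4: ['fast', 'cheese'] (min_width=11, slack=6)
Line 5: ['compound', 'garden'] (min_width=15, slack=2)
Line 6: ['pencil', 'do'] (min_width=9, slack=8)
Line 7: ['photograph', 'been'] (min_width=15, slack=2)
Line 8: ['morning', 'this'] (min_width=12, slack=5)
Line 9: ['dirty', 'frog'] (min_width=10, slack=7)

Answer: compound garden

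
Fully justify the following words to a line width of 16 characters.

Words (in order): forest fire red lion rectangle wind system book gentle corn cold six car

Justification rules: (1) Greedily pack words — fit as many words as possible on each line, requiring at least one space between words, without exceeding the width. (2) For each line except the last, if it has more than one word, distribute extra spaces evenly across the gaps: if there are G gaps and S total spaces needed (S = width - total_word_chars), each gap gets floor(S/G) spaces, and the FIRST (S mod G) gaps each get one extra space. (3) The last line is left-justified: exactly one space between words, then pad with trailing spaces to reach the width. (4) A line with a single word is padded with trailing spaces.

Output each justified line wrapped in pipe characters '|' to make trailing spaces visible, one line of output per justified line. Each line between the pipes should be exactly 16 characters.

Answer: |forest  fire red|
|lion   rectangle|
|wind system book|
|gentle corn cold|
|six car         |

Derivation:
Line 1: ['forest', 'fire', 'red'] (min_width=15, slack=1)
Line 2: ['lion', 'rectangle'] (min_width=14, slack=2)
Line 3: ['wind', 'system', 'book'] (min_width=16, slack=0)
Line 4: ['gentle', 'corn', 'cold'] (min_width=16, slack=0)
Line 5: ['six', 'car'] (min_width=7, slack=9)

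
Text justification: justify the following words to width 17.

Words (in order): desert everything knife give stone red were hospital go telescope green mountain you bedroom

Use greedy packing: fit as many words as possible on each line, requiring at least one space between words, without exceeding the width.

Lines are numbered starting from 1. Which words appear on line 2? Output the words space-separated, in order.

Line 1: ['desert', 'everything'] (min_width=17, slack=0)
Line 2: ['knife', 'give', 'stone'] (min_width=16, slack=1)
Line 3: ['red', 'were', 'hospital'] (min_width=17, slack=0)
Line 4: ['go', 'telescope'] (min_width=12, slack=5)
Line 5: ['green', 'mountain'] (min_width=14, slack=3)
Line 6: ['you', 'bedroom'] (min_width=11, slack=6)

Answer: knife give stone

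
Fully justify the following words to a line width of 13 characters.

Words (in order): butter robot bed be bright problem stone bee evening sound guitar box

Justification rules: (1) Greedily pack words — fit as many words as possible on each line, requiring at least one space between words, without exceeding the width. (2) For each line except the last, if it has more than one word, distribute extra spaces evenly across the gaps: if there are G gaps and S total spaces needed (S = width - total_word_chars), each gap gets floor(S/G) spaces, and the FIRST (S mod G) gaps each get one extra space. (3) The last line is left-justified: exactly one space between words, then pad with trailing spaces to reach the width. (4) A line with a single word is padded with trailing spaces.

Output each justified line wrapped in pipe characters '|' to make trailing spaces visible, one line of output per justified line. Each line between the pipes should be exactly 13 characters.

Answer: |butter  robot|
|bed be bright|
|problem stone|
|bee   evening|
|sound  guitar|
|box          |

Derivation:
Line 1: ['butter', 'robot'] (min_width=12, slack=1)
Line 2: ['bed', 'be', 'bright'] (min_width=13, slack=0)
Line 3: ['problem', 'stone'] (min_width=13, slack=0)
Line 4: ['bee', 'evening'] (min_width=11, slack=2)
Line 5: ['sound', 'guitar'] (min_width=12, slack=1)
Line 6: ['box'] (min_width=3, slack=10)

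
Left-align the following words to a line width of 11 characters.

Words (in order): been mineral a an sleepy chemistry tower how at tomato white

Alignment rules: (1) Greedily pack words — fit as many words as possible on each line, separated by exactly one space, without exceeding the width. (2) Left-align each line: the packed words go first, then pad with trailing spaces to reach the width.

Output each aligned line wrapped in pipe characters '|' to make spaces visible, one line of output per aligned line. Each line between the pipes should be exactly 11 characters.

Line 1: ['been'] (min_width=4, slack=7)
Line 2: ['mineral', 'a'] (min_width=9, slack=2)
Line 3: ['an', 'sleepy'] (min_width=9, slack=2)
Line 4: ['chemistry'] (min_width=9, slack=2)
Line 5: ['tower', 'how'] (min_width=9, slack=2)
Line 6: ['at', 'tomato'] (min_width=9, slack=2)
Line 7: ['white'] (min_width=5, slack=6)

Answer: |been       |
|mineral a  |
|an sleepy  |
|chemistry  |
|tower how  |
|at tomato  |
|white      |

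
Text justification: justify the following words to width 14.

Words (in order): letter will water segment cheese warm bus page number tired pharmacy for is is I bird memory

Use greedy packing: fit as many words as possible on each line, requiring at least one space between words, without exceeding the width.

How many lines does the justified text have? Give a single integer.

Line 1: ['letter', 'will'] (min_width=11, slack=3)
Line 2: ['water', 'segment'] (min_width=13, slack=1)
Line 3: ['cheese', 'warm'] (min_width=11, slack=3)
Line 4: ['bus', 'page'] (min_width=8, slack=6)
Line 5: ['number', 'tired'] (min_width=12, slack=2)
Line 6: ['pharmacy', 'for'] (min_width=12, slack=2)
Line 7: ['is', 'is', 'I', 'bird'] (min_width=12, slack=2)
Line 8: ['memory'] (min_width=6, slack=8)
Total lines: 8

Answer: 8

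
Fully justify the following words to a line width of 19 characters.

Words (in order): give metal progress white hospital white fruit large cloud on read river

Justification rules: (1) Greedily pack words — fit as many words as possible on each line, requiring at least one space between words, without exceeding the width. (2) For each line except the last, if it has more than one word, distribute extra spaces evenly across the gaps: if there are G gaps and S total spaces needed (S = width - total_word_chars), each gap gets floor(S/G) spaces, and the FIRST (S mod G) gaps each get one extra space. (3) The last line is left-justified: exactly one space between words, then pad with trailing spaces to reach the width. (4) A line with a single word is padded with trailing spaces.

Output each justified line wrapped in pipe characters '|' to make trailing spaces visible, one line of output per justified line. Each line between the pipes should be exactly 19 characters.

Line 1: ['give', 'metal', 'progress'] (min_width=19, slack=0)
Line 2: ['white', 'hospital'] (min_width=14, slack=5)
Line 3: ['white', 'fruit', 'large'] (min_width=17, slack=2)
Line 4: ['cloud', 'on', 'read', 'river'] (min_width=19, slack=0)

Answer: |give metal progress|
|white      hospital|
|white  fruit  large|
|cloud on read river|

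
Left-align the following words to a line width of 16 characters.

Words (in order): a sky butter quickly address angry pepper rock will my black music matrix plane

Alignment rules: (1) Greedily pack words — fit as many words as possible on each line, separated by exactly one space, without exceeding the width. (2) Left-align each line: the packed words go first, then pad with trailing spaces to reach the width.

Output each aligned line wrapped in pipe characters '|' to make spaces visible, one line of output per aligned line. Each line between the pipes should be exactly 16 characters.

Line 1: ['a', 'sky', 'butter'] (min_width=12, slack=4)
Line 2: ['quickly', 'address'] (min_width=15, slack=1)
Line 3: ['angry', 'pepper'] (min_width=12, slack=4)
Line 4: ['rock', 'will', 'my'] (min_width=12, slack=4)
Line 5: ['black', 'music'] (min_width=11, slack=5)
Line 6: ['matrix', 'plane'] (min_width=12, slack=4)

Answer: |a sky butter    |
|quickly address |
|angry pepper    |
|rock will my    |
|black music     |
|matrix plane    |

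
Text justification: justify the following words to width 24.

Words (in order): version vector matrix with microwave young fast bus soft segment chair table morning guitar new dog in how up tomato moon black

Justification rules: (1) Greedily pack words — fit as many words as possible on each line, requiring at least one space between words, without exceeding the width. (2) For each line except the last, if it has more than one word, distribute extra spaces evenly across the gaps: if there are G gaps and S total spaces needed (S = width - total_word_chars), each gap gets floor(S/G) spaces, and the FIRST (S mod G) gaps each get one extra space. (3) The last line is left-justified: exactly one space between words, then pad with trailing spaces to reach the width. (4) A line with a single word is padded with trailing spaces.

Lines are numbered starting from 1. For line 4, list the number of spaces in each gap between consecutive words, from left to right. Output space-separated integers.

Line 1: ['version', 'vector', 'matrix'] (min_width=21, slack=3)
Line 2: ['with', 'microwave', 'young'] (min_width=20, slack=4)
Line 3: ['fast', 'bus', 'soft', 'segment'] (min_width=21, slack=3)
Line 4: ['chair', 'table', 'morning'] (min_width=19, slack=5)
Line 5: ['guitar', 'new', 'dog', 'in', 'how', 'up'] (min_width=24, slack=0)
Line 6: ['tomato', 'moon', 'black'] (min_width=17, slack=7)

Answer: 4 3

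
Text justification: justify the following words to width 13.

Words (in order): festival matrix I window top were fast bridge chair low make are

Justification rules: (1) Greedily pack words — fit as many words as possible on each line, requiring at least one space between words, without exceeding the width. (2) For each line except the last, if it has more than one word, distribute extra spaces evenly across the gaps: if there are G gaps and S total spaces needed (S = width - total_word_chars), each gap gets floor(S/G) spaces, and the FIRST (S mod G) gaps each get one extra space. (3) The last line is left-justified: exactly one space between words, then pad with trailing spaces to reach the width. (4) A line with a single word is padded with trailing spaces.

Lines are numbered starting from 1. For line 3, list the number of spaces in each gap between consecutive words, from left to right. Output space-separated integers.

Answer: 4

Derivation:
Line 1: ['festival'] (min_width=8, slack=5)
Line 2: ['matrix', 'I'] (min_width=8, slack=5)
Line 3: ['window', 'top'] (min_width=10, slack=3)
Line 4: ['were', 'fast'] (min_width=9, slack=4)
Line 5: ['bridge', 'chair'] (min_width=12, slack=1)
Line 6: ['low', 'make', 'are'] (min_width=12, slack=1)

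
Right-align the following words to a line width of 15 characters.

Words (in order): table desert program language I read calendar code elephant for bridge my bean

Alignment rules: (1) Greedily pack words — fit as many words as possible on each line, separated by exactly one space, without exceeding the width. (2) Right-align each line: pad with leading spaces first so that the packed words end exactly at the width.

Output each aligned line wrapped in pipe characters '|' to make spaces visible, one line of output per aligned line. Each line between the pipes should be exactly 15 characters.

Line 1: ['table', 'desert'] (min_width=12, slack=3)
Line 2: ['program'] (min_width=7, slack=8)
Line 3: ['language', 'I', 'read'] (min_width=15, slack=0)
Line 4: ['calendar', 'code'] (min_width=13, slack=2)
Line 5: ['elephant', 'for'] (min_width=12, slack=3)
Line 6: ['bridge', 'my', 'bean'] (min_width=14, slack=1)

Answer: |   table desert|
|        program|
|language I read|
|  calendar code|
|   elephant for|
| bridge my bean|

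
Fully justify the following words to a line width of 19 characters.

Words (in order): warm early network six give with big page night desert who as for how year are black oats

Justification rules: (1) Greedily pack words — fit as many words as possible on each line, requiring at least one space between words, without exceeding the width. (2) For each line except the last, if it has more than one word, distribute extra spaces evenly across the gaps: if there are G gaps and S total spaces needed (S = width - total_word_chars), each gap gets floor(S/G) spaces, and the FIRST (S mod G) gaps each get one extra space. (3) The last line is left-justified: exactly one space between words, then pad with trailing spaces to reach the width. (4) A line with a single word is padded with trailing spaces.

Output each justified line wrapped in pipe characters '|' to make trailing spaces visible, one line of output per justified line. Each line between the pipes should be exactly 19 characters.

Answer: |warm  early network|
|six  give  with big|
|page  night  desert|
|who as for how year|
|are black oats     |

Derivation:
Line 1: ['warm', 'early', 'network'] (min_width=18, slack=1)
Line 2: ['six', 'give', 'with', 'big'] (min_width=17, slack=2)
Line 3: ['page', 'night', 'desert'] (min_width=17, slack=2)
Line 4: ['who', 'as', 'for', 'how', 'year'] (min_width=19, slack=0)
Line 5: ['are', 'black', 'oats'] (min_width=14, slack=5)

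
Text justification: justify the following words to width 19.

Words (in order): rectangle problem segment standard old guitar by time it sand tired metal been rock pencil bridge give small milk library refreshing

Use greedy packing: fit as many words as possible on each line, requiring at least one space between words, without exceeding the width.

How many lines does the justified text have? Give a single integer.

Answer: 8

Derivation:
Line 1: ['rectangle', 'problem'] (min_width=17, slack=2)
Line 2: ['segment', 'standard'] (min_width=16, slack=3)
Line 3: ['old', 'guitar', 'by', 'time'] (min_width=18, slack=1)
Line 4: ['it', 'sand', 'tired', 'metal'] (min_width=19, slack=0)
Line 5: ['been', 'rock', 'pencil'] (min_width=16, slack=3)
Line 6: ['bridge', 'give', 'small'] (min_width=17, slack=2)
Line 7: ['milk', 'library'] (min_width=12, slack=7)
Line 8: ['refreshing'] (min_width=10, slack=9)
Total lines: 8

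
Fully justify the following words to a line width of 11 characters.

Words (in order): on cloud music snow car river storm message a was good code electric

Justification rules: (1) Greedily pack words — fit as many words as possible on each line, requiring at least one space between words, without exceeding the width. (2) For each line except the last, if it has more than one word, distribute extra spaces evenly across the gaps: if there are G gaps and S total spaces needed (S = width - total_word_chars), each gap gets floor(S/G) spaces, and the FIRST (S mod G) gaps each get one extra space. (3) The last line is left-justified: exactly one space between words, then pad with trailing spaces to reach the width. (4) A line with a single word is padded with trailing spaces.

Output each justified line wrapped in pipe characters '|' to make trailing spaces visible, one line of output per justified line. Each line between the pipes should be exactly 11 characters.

Line 1: ['on', 'cloud'] (min_width=8, slack=3)
Line 2: ['music', 'snow'] (min_width=10, slack=1)
Line 3: ['car', 'river'] (min_width=9, slack=2)
Line 4: ['storm'] (min_width=5, slack=6)
Line 5: ['message', 'a'] (min_width=9, slack=2)
Line 6: ['was', 'good'] (min_width=8, slack=3)
Line 7: ['code'] (min_width=4, slack=7)
Line 8: ['electric'] (min_width=8, slack=3)

Answer: |on    cloud|
|music  snow|
|car   river|
|storm      |
|message   a|
|was    good|
|code       |
|electric   |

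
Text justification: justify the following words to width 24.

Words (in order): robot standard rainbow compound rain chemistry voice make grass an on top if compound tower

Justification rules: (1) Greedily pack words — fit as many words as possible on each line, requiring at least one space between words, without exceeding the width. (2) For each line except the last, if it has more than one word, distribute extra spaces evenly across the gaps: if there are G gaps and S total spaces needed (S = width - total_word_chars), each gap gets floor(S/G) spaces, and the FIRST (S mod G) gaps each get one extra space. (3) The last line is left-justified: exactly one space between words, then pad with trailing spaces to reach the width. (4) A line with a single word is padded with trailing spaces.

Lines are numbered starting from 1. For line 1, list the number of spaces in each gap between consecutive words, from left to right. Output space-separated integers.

Line 1: ['robot', 'standard', 'rainbow'] (min_width=22, slack=2)
Line 2: ['compound', 'rain', 'chemistry'] (min_width=23, slack=1)
Line 3: ['voice', 'make', 'grass', 'an', 'on'] (min_width=22, slack=2)
Line 4: ['top', 'if', 'compound', 'tower'] (min_width=21, slack=3)

Answer: 2 2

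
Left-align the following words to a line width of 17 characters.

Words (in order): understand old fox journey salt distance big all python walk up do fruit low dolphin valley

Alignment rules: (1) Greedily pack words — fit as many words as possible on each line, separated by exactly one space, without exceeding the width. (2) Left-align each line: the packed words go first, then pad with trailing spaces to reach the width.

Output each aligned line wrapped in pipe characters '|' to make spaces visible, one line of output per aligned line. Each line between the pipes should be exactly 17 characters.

Line 1: ['understand', 'old'] (min_width=14, slack=3)
Line 2: ['fox', 'journey', 'salt'] (min_width=16, slack=1)
Line 3: ['distance', 'big', 'all'] (min_width=16, slack=1)
Line 4: ['python', 'walk', 'up', 'do'] (min_width=17, slack=0)
Line 5: ['fruit', 'low', 'dolphin'] (min_width=17, slack=0)
Line 6: ['valley'] (min_width=6, slack=11)

Answer: |understand old   |
|fox journey salt |
|distance big all |
|python walk up do|
|fruit low dolphin|
|valley           |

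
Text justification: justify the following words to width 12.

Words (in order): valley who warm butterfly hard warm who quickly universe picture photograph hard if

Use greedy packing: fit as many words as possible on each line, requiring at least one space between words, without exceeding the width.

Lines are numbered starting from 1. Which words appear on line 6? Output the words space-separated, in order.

Answer: universe

Derivation:
Line 1: ['valley', 'who'] (min_width=10, slack=2)
Line 2: ['warm'] (min_width=4, slack=8)
Line 3: ['butterfly'] (min_width=9, slack=3)
Line 4: ['hard', 'warm'] (min_width=9, slack=3)
Line 5: ['who', 'quickly'] (min_width=11, slack=1)
Line 6: ['universe'] (min_width=8, slack=4)
Line 7: ['picture'] (min_width=7, slack=5)
Line 8: ['photograph'] (min_width=10, slack=2)
Line 9: ['hard', 'if'] (min_width=7, slack=5)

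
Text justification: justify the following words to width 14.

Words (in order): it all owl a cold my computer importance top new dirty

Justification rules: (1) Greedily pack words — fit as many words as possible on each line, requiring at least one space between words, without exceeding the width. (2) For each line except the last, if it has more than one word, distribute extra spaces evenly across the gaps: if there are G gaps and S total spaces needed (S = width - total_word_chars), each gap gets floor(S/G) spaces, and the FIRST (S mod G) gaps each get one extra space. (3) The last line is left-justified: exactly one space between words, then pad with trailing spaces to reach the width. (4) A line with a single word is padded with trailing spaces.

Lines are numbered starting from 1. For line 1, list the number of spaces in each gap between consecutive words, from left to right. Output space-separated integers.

Answer: 2 2 1

Derivation:
Line 1: ['it', 'all', 'owl', 'a'] (min_width=12, slack=2)
Line 2: ['cold', 'my'] (min_width=7, slack=7)
Line 3: ['computer'] (min_width=8, slack=6)
Line 4: ['importance', 'top'] (min_width=14, slack=0)
Line 5: ['new', 'dirty'] (min_width=9, slack=5)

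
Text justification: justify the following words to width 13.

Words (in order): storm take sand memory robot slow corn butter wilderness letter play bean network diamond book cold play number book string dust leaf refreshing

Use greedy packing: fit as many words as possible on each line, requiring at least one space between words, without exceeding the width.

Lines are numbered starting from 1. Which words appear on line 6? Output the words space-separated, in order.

Answer: letter play

Derivation:
Line 1: ['storm', 'take'] (min_width=10, slack=3)
Line 2: ['sand', 'memory'] (min_width=11, slack=2)
Line 3: ['robot', 'slow'] (min_width=10, slack=3)
Line 4: ['corn', 'butter'] (min_width=11, slack=2)
Line 5: ['wilderness'] (min_width=10, slack=3)
Line 6: ['letter', 'play'] (min_width=11, slack=2)
Line 7: ['bean', 'network'] (min_width=12, slack=1)
Line 8: ['diamond', 'book'] (min_width=12, slack=1)
Line 9: ['cold', 'play'] (min_width=9, slack=4)
Line 10: ['number', 'book'] (min_width=11, slack=2)
Line 11: ['string', 'dust'] (min_width=11, slack=2)
Line 12: ['leaf'] (min_width=4, slack=9)
Line 13: ['refreshing'] (min_width=10, slack=3)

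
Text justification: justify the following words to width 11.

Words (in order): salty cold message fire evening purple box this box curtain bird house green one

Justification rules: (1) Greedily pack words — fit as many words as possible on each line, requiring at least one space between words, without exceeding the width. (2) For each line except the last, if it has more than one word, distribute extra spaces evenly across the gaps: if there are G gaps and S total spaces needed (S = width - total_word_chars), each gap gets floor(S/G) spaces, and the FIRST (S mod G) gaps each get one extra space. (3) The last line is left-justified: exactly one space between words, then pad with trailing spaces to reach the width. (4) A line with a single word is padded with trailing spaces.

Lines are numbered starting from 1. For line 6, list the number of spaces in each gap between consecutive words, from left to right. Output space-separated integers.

Line 1: ['salty', 'cold'] (min_width=10, slack=1)
Line 2: ['message'] (min_width=7, slack=4)
Line 3: ['fire'] (min_width=4, slack=7)
Line 4: ['evening'] (min_width=7, slack=4)
Line 5: ['purple', 'box'] (min_width=10, slack=1)
Line 6: ['this', 'box'] (min_width=8, slack=3)
Line 7: ['curtain'] (min_width=7, slack=4)
Line 8: ['bird', 'house'] (min_width=10, slack=1)
Line 9: ['green', 'one'] (min_width=9, slack=2)

Answer: 4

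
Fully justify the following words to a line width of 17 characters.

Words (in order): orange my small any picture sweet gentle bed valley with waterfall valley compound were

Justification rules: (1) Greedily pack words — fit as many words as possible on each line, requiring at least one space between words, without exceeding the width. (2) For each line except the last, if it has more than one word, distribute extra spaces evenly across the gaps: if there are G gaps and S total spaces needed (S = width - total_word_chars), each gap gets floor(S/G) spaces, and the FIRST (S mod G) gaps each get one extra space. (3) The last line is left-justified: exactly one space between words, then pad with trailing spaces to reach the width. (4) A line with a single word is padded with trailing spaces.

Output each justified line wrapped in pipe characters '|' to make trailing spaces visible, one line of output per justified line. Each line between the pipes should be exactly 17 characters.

Answer: |orange  my  small|
|any picture sweet|
|gentle bed valley|
|with    waterfall|
|valley   compound|
|were             |

Derivation:
Line 1: ['orange', 'my', 'small'] (min_width=15, slack=2)
Line 2: ['any', 'picture', 'sweet'] (min_width=17, slack=0)
Line 3: ['gentle', 'bed', 'valley'] (min_width=17, slack=0)
Line 4: ['with', 'waterfall'] (min_width=14, slack=3)
Line 5: ['valley', 'compound'] (min_width=15, slack=2)
Line 6: ['were'] (min_width=4, slack=13)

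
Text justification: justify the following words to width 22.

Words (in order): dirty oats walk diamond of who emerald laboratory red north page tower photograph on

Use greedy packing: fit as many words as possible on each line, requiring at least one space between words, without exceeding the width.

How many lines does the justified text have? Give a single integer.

Line 1: ['dirty', 'oats', 'walk'] (min_width=15, slack=7)
Line 2: ['diamond', 'of', 'who', 'emerald'] (min_width=22, slack=0)
Line 3: ['laboratory', 'red', 'north'] (min_width=20, slack=2)
Line 4: ['page', 'tower', 'photograph'] (min_width=21, slack=1)
Line 5: ['on'] (min_width=2, slack=20)
Total lines: 5

Answer: 5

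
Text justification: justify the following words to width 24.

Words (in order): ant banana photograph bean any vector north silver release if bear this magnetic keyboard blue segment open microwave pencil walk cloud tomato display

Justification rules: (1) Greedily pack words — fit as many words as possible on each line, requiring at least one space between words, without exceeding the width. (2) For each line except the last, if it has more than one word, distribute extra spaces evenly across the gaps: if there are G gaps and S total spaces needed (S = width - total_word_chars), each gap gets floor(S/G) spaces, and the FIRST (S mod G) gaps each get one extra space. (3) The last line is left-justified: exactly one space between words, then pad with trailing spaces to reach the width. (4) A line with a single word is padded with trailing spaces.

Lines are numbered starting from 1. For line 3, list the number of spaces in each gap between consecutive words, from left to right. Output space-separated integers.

Answer: 2 2 1

Derivation:
Line 1: ['ant', 'banana', 'photograph'] (min_width=21, slack=3)
Line 2: ['bean', 'any', 'vector', 'north'] (min_width=21, slack=3)
Line 3: ['silver', 'release', 'if', 'bear'] (min_width=22, slack=2)
Line 4: ['this', 'magnetic', 'keyboard'] (min_width=22, slack=2)
Line 5: ['blue', 'segment', 'open'] (min_width=17, slack=7)
Line 6: ['microwave', 'pencil', 'walk'] (min_width=21, slack=3)
Line 7: ['cloud', 'tomato', 'display'] (min_width=20, slack=4)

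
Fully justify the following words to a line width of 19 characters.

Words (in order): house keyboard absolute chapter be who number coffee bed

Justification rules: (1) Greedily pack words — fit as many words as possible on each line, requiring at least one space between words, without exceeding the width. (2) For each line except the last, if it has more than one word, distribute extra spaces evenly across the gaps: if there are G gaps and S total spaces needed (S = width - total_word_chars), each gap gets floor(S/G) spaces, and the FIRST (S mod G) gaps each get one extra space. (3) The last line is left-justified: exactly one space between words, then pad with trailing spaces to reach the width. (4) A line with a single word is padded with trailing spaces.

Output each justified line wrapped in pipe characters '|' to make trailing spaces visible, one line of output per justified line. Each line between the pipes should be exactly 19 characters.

Answer: |house      keyboard|
|absolute chapter be|
|who  number  coffee|
|bed                |

Derivation:
Line 1: ['house', 'keyboard'] (min_width=14, slack=5)
Line 2: ['absolute', 'chapter', 'be'] (min_width=19, slack=0)
Line 3: ['who', 'number', 'coffee'] (min_width=17, slack=2)
Line 4: ['bed'] (min_width=3, slack=16)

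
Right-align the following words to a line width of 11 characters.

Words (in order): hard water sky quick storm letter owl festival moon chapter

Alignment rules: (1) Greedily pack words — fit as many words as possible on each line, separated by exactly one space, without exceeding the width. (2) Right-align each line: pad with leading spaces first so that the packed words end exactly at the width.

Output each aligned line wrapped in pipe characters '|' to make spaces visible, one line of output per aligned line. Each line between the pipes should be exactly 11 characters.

Line 1: ['hard', 'water'] (min_width=10, slack=1)
Line 2: ['sky', 'quick'] (min_width=9, slack=2)
Line 3: ['storm'] (min_width=5, slack=6)
Line 4: ['letter', 'owl'] (min_width=10, slack=1)
Line 5: ['festival'] (min_width=8, slack=3)
Line 6: ['moon'] (min_width=4, slack=7)
Line 7: ['chapter'] (min_width=7, slack=4)

Answer: | hard water|
|  sky quick|
|      storm|
| letter owl|
|   festival|
|       moon|
|    chapter|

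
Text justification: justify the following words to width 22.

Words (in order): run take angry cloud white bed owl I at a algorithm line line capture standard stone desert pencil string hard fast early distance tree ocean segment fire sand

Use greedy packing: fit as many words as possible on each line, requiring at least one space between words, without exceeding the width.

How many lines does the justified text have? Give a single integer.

Answer: 8

Derivation:
Line 1: ['run', 'take', 'angry', 'cloud'] (min_width=20, slack=2)
Line 2: ['white', 'bed', 'owl', 'I', 'at', 'a'] (min_width=20, slack=2)
Line 3: ['algorithm', 'line', 'line'] (min_width=19, slack=3)
Line 4: ['capture', 'standard', 'stone'] (min_width=22, slack=0)
Line 5: ['desert', 'pencil', 'string'] (min_width=20, slack=2)
Line 6: ['hard', 'fast', 'early'] (min_width=15, slack=7)
Line 7: ['distance', 'tree', 'ocean'] (min_width=19, slack=3)
Line 8: ['segment', 'fire', 'sand'] (min_width=17, slack=5)
Total lines: 8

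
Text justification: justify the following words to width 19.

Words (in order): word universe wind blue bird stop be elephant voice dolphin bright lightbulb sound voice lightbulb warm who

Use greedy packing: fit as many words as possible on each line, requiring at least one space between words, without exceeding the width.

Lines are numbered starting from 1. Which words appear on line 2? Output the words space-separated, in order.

Answer: blue bird stop be

Derivation:
Line 1: ['word', 'universe', 'wind'] (min_width=18, slack=1)
Line 2: ['blue', 'bird', 'stop', 'be'] (min_width=17, slack=2)
Line 3: ['elephant', 'voice'] (min_width=14, slack=5)
Line 4: ['dolphin', 'bright'] (min_width=14, slack=5)
Line 5: ['lightbulb', 'sound'] (min_width=15, slack=4)
Line 6: ['voice', 'lightbulb'] (min_width=15, slack=4)
Line 7: ['warm', 'who'] (min_width=8, slack=11)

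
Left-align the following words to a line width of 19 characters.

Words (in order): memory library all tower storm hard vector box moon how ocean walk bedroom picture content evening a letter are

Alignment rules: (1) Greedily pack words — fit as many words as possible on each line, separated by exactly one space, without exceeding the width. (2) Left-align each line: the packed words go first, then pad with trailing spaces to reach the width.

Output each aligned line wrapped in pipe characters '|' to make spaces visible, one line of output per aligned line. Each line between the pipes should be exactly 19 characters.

Line 1: ['memory', 'library', 'all'] (min_width=18, slack=1)
Line 2: ['tower', 'storm', 'hard'] (min_width=16, slack=3)
Line 3: ['vector', 'box', 'moon', 'how'] (min_width=19, slack=0)
Line 4: ['ocean', 'walk', 'bedroom'] (min_width=18, slack=1)
Line 5: ['picture', 'content'] (min_width=15, slack=4)
Line 6: ['evening', 'a', 'letter'] (min_width=16, slack=3)
Line 7: ['are'] (min_width=3, slack=16)

Answer: |memory library all |
|tower storm hard   |
|vector box moon how|
|ocean walk bedroom |
|picture content    |
|evening a letter   |
|are                |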